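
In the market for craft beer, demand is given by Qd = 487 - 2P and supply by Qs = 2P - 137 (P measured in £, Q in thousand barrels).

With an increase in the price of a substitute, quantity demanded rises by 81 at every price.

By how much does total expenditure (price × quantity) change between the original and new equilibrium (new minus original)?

Solve the original market: 487 - 2P = 2P - 137, hence P = 156 and Q = 175.
With the change applied: demand Qd = 568 - 2P, supply Qs = 2P - 137.
Setting them equal: 568 - 2P = 2P - 137 → 705 = 4P, so P = 176.25 and Q = 215.5.
Expenditure moves from 156×175 = 27300 to 176.25×215.5 = 37981.875; change = +10681.875.

+10681.875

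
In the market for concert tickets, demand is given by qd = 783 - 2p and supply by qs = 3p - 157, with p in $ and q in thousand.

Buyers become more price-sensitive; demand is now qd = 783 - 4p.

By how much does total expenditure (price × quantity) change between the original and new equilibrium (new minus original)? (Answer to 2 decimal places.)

Original equilibrium: 783 - 2p = 3p - 157 gives 940 = 5p, so p = 188 and q = 407.
The shock moves the curves to qd = 783 - 4p and qs = 3p - 157.
New equilibrium: 783 - 4p = 3p - 157 ⇒ 940 = 7p ⇒ p = 940/7 ≈ 134.2857, q = 1721/7 ≈ 245.8571.
Expenditure moves from 188×407 = 76516 to 134.2857×245.8571 = 33015.1020; change = -43500.90.

-43500.90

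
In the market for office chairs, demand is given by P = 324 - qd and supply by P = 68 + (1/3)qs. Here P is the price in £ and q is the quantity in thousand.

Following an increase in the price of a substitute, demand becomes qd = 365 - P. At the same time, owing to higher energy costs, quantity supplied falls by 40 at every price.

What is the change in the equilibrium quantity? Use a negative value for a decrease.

Original equilibrium: 324 - P = 3P - 204 gives 528 = 4P, so P = 132 and q = 192.
The shock moves the curves to qd = 365 - P and qs = 3P - 244.
New equilibrium: 365 - P = 3P - 244 ⇒ 609 = 4P ⇒ P = 152.25, q = 212.75.
Δq = 212.75 − 192 = +20.75.

+20.75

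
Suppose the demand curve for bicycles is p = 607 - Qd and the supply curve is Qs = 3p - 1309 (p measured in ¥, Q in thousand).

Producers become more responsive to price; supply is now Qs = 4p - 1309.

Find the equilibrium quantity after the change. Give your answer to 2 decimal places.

223.80

Solve the original market: 607 - p = 3p - 1309, hence p = 479 and Q = 128.
The shock moves the curves to Qd = 607 - p and Qs = 4p - 1309.
Setting them equal: 607 - p = 4p - 1309 → 1916 = 5p, so p = 383.2 and Q = 223.8.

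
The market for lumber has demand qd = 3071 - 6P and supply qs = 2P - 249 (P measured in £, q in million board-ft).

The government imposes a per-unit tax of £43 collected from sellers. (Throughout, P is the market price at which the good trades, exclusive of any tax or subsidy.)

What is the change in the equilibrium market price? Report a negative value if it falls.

+10.75

Initially, 3071 - 6P = 2P - 249, so 3320 = 8P and P = 415, q = 581.
Since sellers keep the price net of the tax, the effective supply curve becomes qs = 2P - 335.
Clearing the new market: 3071 - 6P = 2P - 335, so P = 425.75 and q = 516.5.
ΔP = 425.75 − 415 = +10.75.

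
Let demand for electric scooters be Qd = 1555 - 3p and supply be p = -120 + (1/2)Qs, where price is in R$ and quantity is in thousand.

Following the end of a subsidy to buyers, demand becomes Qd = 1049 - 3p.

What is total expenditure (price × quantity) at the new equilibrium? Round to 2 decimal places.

91190.48

Initially, 1555 - 3p = 2p + 240, so 1315 = 5p and p = 263, Q = 766.
With the change applied: demand Qd = 1049 - 3p, supply Qs = 2p + 240.
Equate the new curves: 1049 - 3p = 2p + 240, giving 809 = 5p, p = 161.8, Q = 563.6.
New expenditure = 161.8 × 563.6 = 91190.48.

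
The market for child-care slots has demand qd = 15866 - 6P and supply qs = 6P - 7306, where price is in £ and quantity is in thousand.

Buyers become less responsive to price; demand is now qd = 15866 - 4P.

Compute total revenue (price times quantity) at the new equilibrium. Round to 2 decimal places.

15287031.84

Solve the original market: 15866 - 6P = 6P - 7306, hence P = 1931 and q = 4280.
After the shift, demand is qd = 15866 - 4P and supply is qs = 6P - 7306.
Clearing the new market: 15866 - 4P = 6P - 7306, so P = 2317.2 and q = 6597.2.
New expenditure = 2317.2 × 6597.2 = 15287031.84.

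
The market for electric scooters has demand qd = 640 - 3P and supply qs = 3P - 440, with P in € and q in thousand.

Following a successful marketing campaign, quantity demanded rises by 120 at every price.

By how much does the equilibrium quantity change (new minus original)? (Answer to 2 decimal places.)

Solve the original market: 640 - 3P = 3P - 440, hence P = 180 and q = 100.
The new curves are qd = 760 - 3P (demand) and qs = 3P - 440 (supply).
Clearing the new market: 760 - 3P = 3P - 440, so P = 200 and q = 160.
Δq = 160 − 100 = +60.00.

+60.00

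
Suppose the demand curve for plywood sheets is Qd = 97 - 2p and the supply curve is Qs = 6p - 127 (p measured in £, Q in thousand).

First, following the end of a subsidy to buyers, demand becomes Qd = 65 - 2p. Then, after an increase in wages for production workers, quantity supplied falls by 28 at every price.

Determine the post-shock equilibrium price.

Solve the original market: 97 - 2p = 6p - 127, hence p = 28 and Q = 41.
The new curves are Qd = 65 - 2p (demand) and Qs = 6p - 155 (supply).
Setting them equal: 65 - 2p = 6p - 155 → 220 = 8p, so p = 27.5 and Q = 10.

27.5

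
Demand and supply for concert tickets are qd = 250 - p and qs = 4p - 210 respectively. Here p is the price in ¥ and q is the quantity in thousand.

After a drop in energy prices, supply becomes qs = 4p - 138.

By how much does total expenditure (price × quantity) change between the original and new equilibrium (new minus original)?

Initially, 250 - p = 4p - 210, so 460 = 5p and p = 92, q = 158.
The shock moves the curves to qd = 250 - p and qs = 4p - 138.
Clearing the new market: 250 - p = 4p - 138, so p = 77.6 and q = 172.4.
Expenditure moves from 92×158 = 14536 to 77.6×172.4 = 13378.24; change = -1157.76.

-1157.76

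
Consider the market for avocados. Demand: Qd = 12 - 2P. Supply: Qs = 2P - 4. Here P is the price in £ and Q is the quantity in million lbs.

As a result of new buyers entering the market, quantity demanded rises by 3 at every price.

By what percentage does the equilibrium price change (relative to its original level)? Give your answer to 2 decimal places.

Solve the original market: 12 - 2P = 2P - 4, hence P = 4 and Q = 4.
With the change applied: demand Qd = 15 - 2P, supply Qs = 2P - 4.
Equate the new curves: 15 - 2P = 2P - 4, giving 19 = 4P, P = 4.75, Q = 5.5.
%ΔP = (4.75 − 4) / 4 × 100 = +18.75%.

+18.75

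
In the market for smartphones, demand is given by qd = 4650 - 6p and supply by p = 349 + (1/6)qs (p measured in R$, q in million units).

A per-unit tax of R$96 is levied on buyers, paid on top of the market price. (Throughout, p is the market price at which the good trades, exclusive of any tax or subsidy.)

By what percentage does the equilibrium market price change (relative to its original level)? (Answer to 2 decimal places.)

-8.54

Initially, 4650 - 6p = 6p - 2094, so 6744 = 12p and p = 562, q = 1278.
Since buyers pay the price plus the tax, the effective demand curve becomes qd = 4074 - 6p.
New equilibrium: 4074 - 6p = 6p - 2094 ⇒ 6168 = 12p ⇒ p = 514, q = 990.
%Δp = (514 − 562) / 562 × 100 = -8.54%.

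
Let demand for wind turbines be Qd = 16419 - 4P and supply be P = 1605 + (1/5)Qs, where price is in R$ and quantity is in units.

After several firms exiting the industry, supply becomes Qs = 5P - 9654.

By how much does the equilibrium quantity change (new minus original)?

-724

Before the shock: 16419 - 4P = 5P - 8025 ⇒ 24444 = 9P ⇒ P = 2716, Q = 5555.
With the change applied: demand Qd = 16419 - 4P, supply Qs = 5P - 9654.
Equate the new curves: 16419 - 4P = 5P - 9654, giving 26073 = 9P, P = 2897, Q = 4831.
ΔQ = 4831 − 5555 = -724.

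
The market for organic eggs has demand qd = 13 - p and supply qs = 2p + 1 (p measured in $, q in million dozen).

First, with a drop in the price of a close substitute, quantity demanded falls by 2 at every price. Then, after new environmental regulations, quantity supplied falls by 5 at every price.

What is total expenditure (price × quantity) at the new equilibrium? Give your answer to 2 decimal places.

30.00

Initially, 13 - p = 2p + 1, so 12 = 3p and p = 4, q = 9.
The new curves are qd = 11 - p (demand) and qs = 2p - 4 (supply).
Equate the new curves: 11 - p = 2p - 4, giving 15 = 3p, p = 5, q = 6.
New expenditure = 5 × 6 = 30.00.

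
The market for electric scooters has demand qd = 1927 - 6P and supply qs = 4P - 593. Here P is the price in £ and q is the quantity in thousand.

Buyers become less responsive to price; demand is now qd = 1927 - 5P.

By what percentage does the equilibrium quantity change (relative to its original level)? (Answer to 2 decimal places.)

Initially, 1927 - 6P = 4P - 593, so 2520 = 10P and P = 252, q = 415.
The new curves are qd = 1927 - 5P (demand) and qs = 4P - 593 (supply).
Equate the new curves: 1927 - 5P = 4P - 593, giving 2520 = 9P, P = 280, q = 527.
%Δq = (527 − 415) / 415 × 100 = +26.99%.

+26.99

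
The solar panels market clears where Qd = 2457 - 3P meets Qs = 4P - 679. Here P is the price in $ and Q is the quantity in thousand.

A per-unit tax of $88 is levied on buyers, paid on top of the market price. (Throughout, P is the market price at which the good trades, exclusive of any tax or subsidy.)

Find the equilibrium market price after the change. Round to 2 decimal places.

410.29

Before the shock: 2457 - 3P = 4P - 679 ⇒ 3136 = 7P ⇒ P = 448, Q = 1113.
Since buyers pay the price plus the tax, the effective demand curve becomes Qd = 2193 - 3P.
Clearing the new market: 2193 - 3P = 4P - 679, so P = 2872/7 ≈ 410.2857 and Q = 6735/7 ≈ 962.1429.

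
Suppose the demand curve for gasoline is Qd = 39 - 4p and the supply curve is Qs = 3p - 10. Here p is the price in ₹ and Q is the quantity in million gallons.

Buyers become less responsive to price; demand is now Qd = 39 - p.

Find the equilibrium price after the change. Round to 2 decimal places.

Solve the original market: 39 - 4p = 3p - 10, hence p = 7 and Q = 11.
With the change applied: demand Qd = 39 - p, supply Qs = 3p - 10.
Setting them equal: 39 - p = 3p - 10 → 49 = 4p, so p = 12.25 and Q = 26.75.

12.25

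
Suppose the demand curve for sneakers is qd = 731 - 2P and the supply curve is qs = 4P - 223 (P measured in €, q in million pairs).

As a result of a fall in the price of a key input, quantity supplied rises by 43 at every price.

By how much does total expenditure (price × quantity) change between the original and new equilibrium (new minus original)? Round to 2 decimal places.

-783.56

Before the shock: 731 - 2P = 4P - 223 ⇒ 954 = 6P ⇒ P = 159, q = 413.
With the change applied: demand qd = 731 - 2P, supply qs = 4P - 180.
Equate the new curves: 731 - 2P = 4P - 180, giving 911 = 6P, P = 911/6 ≈ 151.8333, q = 1282/3 ≈ 427.3333.
Expenditure moves from 159×413 = 65667 to 151.8333×427.3333 = 64883.4444; change = -783.56.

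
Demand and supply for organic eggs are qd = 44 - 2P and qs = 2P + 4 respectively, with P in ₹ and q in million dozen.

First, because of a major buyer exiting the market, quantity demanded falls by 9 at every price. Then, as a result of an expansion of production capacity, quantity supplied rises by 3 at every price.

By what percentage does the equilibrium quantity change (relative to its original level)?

-12.5

Before the shock: 44 - 2P = 2P + 4 ⇒ 40 = 4P ⇒ P = 10, q = 24.
The new curves are qd = 35 - 2P (demand) and qs = 2P + 7 (supply).
Equate the new curves: 35 - 2P = 2P + 7, giving 28 = 4P, P = 7, q = 21.
%Δq = (21 − 24) / 24 × 100 = -12.5%.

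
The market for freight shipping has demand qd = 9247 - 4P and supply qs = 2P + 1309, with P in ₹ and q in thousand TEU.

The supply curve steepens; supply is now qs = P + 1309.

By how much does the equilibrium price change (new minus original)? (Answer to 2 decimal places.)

Original equilibrium: 9247 - 4P = 2P + 1309 gives 7938 = 6P, so P = 1323 and q = 3955.
The new curves are qd = 9247 - 4P (demand) and qs = P + 1309 (supply).
New equilibrium: 9247 - 4P = P + 1309 ⇒ 7938 = 5P ⇒ P = 1587.6, q = 2896.6.
ΔP = 1587.6 − 1323 = +264.60.

+264.60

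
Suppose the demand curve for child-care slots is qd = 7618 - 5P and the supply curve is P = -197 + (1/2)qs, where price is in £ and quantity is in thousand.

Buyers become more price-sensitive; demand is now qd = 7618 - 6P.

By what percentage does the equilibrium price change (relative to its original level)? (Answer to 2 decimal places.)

-12.50

Solve the original market: 7618 - 5P = 2P + 394, hence P = 1032 and q = 2458.
After the shift, demand is qd = 7618 - 6P and supply is qs = 2P + 394.
New equilibrium: 7618 - 6P = 2P + 394 ⇒ 7224 = 8P ⇒ P = 903, q = 2200.
%ΔP = (903 − 1032) / 1032 × 100 = -12.50%.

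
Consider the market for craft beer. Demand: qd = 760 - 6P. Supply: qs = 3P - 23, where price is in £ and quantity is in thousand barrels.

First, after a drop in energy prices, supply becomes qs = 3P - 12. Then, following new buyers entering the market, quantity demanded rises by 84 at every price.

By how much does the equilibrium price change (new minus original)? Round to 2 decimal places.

+8.11

Initially, 760 - 6P = 3P - 23, so 783 = 9P and P = 87, q = 238.
The shock moves the curves to qd = 844 - 6P and qs = 3P - 12.
Setting them equal: 844 - 6P = 3P - 12 → 856 = 9P, so P = 856/9 ≈ 95.1111 and q = 820/3 ≈ 273.3333.
ΔP = 95.1111 − 87 = +8.11.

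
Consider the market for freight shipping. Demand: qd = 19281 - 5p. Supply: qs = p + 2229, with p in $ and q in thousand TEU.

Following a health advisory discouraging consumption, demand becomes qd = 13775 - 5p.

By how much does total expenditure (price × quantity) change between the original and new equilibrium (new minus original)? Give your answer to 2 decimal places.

-6419384.22

Original equilibrium: 19281 - 5p = p + 2229 gives 17052 = 6p, so p = 2842 and q = 5071.
After the shift, demand is qd = 13775 - 5p and supply is qs = p + 2229.
Equate the new curves: 13775 - 5p = p + 2229, giving 11546 = 6p, p = 5773/3 ≈ 1924.3333, q = 12460/3 ≈ 4153.3333.
Expenditure moves from 2842×5071 = 14411782 to 1924.3333×4153.3333 = 7992397.7778; change = -6419384.22.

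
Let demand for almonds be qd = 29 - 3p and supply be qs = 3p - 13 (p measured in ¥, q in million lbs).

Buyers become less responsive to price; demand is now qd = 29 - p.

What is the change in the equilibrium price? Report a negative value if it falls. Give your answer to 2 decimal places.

Initially, 29 - 3p = 3p - 13, so 42 = 6p and p = 7, q = 8.
The new curves are qd = 29 - p (demand) and qs = 3p - 13 (supply).
Equate the new curves: 29 - p = 3p - 13, giving 42 = 4p, p = 10.5, q = 18.5.
Δp = 10.5 − 7 = +3.50.

+3.50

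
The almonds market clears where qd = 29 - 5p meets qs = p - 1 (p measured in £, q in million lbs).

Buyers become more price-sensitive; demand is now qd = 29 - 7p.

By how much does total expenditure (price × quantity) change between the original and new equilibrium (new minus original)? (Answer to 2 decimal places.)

Solve the original market: 29 - 5p = p - 1, hence p = 5 and q = 4.
With the change applied: demand qd = 29 - 7p, supply qs = p - 1.
Clearing the new market: 29 - 7p = p - 1, so p = 3.75 and q = 2.75.
Expenditure moves from 5×4 = 20 to 3.75×2.75 = 10.3125; change = -9.69.

-9.69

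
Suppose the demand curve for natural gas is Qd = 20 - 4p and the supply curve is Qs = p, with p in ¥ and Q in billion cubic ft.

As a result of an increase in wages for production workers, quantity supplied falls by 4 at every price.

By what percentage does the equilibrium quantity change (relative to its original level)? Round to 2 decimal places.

Solve the original market: 20 - 4p = p, hence p = 4 and Q = 4.
After the shift, demand is Qd = 20 - 4p and supply is Qs = p - 4.
Setting them equal: 20 - 4p = p - 4 → 24 = 5p, so p = 4.8 and Q = 0.8.
%ΔQ = (0.8 − 4) / 4 × 100 = -80.00%.

-80.00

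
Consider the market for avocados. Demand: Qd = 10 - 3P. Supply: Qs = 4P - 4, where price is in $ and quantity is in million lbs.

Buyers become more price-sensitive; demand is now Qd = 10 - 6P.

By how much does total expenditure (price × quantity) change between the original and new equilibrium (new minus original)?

Solve the original market: 10 - 3P = 4P - 4, hence P = 2 and Q = 4.
With the change applied: demand Qd = 10 - 6P, supply Qs = 4P - 4.
Setting them equal: 10 - 6P = 4P - 4 → 14 = 10P, so P = 1.4 and Q = 1.6.
Expenditure moves from 2×4 = 8 to 1.4×1.6 = 2.24; change = -5.76.

-5.76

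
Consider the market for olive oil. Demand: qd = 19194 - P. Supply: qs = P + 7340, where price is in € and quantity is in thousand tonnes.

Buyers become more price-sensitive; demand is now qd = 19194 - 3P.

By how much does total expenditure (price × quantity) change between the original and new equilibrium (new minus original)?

-48099086.75

Original equilibrium: 19194 - P = P + 7340 gives 11854 = 2P, so P = 5927 and q = 13267.
The shock moves the curves to qd = 19194 - 3P and qs = P + 7340.
Equate the new curves: 19194 - 3P = P + 7340, giving 11854 = 4P, P = 2963.5, q = 10303.5.
Expenditure moves from 5927×13267 = 78633509 to 2963.5×10303.5 = 30534422.25; change = -48099086.75.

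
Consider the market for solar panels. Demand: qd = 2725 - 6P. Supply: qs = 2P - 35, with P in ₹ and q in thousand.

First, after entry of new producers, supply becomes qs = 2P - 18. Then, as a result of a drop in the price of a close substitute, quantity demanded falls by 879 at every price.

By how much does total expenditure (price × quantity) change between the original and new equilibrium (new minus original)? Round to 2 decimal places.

Initially, 2725 - 6P = 2P - 35, so 2760 = 8P and P = 345, q = 655.
With the change applied: demand qd = 1846 - 6P, supply qs = 2P - 18.
Equate the new curves: 1846 - 6P = 2P - 18, giving 1864 = 8P, P = 233, q = 448.
Expenditure moves from 345×655 = 225975 to 233×448 = 104384; change = -121591.00.

-121591.00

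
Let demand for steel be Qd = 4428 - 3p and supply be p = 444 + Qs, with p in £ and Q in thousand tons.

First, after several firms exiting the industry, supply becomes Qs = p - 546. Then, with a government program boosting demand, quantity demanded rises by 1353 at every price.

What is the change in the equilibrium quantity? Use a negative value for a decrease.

Before the shock: 4428 - 3p = p - 444 ⇒ 4872 = 4p ⇒ p = 1218, Q = 774.
The shock moves the curves to Qd = 5781 - 3p and Qs = p - 546.
Equate the new curves: 5781 - 3p = p - 546, giving 6327 = 4p, p = 1581.75, Q = 1035.75.
ΔQ = 1035.75 − 774 = +261.75.

+261.75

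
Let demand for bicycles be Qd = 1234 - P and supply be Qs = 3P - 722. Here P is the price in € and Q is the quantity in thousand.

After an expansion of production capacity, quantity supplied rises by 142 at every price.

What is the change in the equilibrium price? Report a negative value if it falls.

Original equilibrium: 1234 - P = 3P - 722 gives 1956 = 4P, so P = 489 and Q = 745.
The new curves are Qd = 1234 - P (demand) and Qs = 3P - 580 (supply).
New equilibrium: 1234 - P = 3P - 580 ⇒ 1814 = 4P ⇒ P = 453.5, Q = 780.5.
ΔP = 453.5 − 489 = -35.5.

-35.5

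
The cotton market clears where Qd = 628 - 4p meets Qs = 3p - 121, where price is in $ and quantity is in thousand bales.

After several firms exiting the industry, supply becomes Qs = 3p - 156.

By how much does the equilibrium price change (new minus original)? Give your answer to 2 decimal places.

+5.00

Initially, 628 - 4p = 3p - 121, so 749 = 7p and p = 107, Q = 200.
The new curves are Qd = 628 - 4p (demand) and Qs = 3p - 156 (supply).
New equilibrium: 628 - 4p = 3p - 156 ⇒ 784 = 7p ⇒ p = 112, Q = 180.
Δp = 112 − 107 = +5.00.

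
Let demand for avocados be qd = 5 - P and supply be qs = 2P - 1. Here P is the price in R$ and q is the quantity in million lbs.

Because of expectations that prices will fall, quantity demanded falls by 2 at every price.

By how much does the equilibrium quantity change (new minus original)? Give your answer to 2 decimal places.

-1.33

Solve the original market: 5 - P = 2P - 1, hence P = 2 and q = 3.
After the shift, demand is qd = 3 - P and supply is qs = 2P - 1.
New equilibrium: 3 - P = 2P - 1 ⇒ 4 = 3P ⇒ P = 4/3 ≈ 1.3333, q = 5/3 ≈ 1.6667.
Δq = 1.6667 − 3 = -1.33.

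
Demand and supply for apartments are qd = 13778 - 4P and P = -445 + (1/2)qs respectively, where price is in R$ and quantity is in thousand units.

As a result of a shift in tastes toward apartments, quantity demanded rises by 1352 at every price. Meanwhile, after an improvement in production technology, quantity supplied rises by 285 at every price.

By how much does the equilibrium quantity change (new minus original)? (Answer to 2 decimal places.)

+640.67

Solve the original market: 13778 - 4P = 2P + 890, hence P = 2148 and q = 5186.
The shock moves the curves to qd = 15130 - 4P and qs = 2P + 1175.
New equilibrium: 15130 - 4P = 2P + 1175 ⇒ 13955 = 6P ⇒ P = 13955/6 ≈ 2325.8333, q = 17480/3 ≈ 5826.6667.
Δq = 5826.6667 − 5186 = +640.67.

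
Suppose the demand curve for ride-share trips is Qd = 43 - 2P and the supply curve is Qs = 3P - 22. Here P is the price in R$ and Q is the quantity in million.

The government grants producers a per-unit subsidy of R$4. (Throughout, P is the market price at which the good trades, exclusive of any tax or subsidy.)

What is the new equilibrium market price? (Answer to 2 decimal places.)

Original equilibrium: 43 - 2P = 3P - 22 gives 65 = 5P, so P = 13 and Q = 17.
Since sellers receive the price plus the subsidy, the effective supply curve becomes Qs = 3P - 10.
New equilibrium: 43 - 2P = 3P - 10 ⇒ 53 = 5P ⇒ P = 10.6, Q = 21.8.

10.60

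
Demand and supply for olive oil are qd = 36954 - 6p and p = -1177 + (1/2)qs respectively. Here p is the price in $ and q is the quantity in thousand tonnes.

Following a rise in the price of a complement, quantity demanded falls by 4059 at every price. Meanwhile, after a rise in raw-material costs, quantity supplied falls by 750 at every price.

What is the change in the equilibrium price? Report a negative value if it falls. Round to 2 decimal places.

Original equilibrium: 36954 - 6p = 2p + 2354 gives 34600 = 8p, so p = 4325 and q = 11004.
With the change applied: demand qd = 32895 - 6p, supply qs = 2p + 1604.
Clearing the new market: 32895 - 6p = 2p + 1604, so p = 3911.375 and q = 9426.75.
Δp = 3911.375 − 4325 = -413.63.

-413.63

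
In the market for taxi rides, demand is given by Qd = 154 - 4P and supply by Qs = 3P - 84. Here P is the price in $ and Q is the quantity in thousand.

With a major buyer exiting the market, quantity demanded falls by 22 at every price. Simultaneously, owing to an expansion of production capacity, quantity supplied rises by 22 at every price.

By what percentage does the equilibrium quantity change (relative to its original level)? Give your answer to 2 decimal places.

+17.46

Solve the original market: 154 - 4P = 3P - 84, hence P = 34 and Q = 18.
After the shift, demand is Qd = 132 - 4P and supply is Qs = 3P - 62.
Equate the new curves: 132 - 4P = 3P - 62, giving 194 = 7P, P = 194/7 ≈ 27.7143, Q = 148/7 ≈ 21.1429.
%ΔQ = (21.1429 − 18) / 18 × 100 = +17.46%.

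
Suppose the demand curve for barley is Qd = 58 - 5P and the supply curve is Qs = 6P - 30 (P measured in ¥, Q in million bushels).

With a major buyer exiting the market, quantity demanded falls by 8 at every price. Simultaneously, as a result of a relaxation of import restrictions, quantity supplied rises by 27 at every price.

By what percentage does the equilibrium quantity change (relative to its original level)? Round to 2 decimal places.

Solve the original market: 58 - 5P = 6P - 30, hence P = 8 and Q = 18.
The new curves are Qd = 50 - 5P (demand) and Qs = 6P - 3 (supply).
Clearing the new market: 50 - 5P = 6P - 3, so P = 53/11 ≈ 4.8182 and Q = 285/11 ≈ 25.9091.
%ΔQ = (25.9091 − 18) / 18 × 100 = +43.94%.

+43.94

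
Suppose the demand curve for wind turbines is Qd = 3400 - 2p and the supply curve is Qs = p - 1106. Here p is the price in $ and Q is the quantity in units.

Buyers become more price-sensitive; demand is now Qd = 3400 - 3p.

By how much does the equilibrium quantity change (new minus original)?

Solve the original market: 3400 - 2p = p - 1106, hence p = 1502 and Q = 396.
The shock moves the curves to Qd = 3400 - 3p and Qs = p - 1106.
Setting them equal: 3400 - 3p = p - 1106 → 4506 = 4p, so p = 1126.5 and Q = 20.5.
ΔQ = 20.5 − 396 = -375.5.

-375.5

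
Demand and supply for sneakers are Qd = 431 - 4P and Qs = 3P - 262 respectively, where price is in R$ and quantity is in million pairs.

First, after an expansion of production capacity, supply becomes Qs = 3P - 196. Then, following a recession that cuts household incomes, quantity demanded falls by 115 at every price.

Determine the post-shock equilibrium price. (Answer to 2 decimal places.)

73.14

Original equilibrium: 431 - 4P = 3P - 262 gives 693 = 7P, so P = 99 and Q = 35.
With the change applied: demand Qd = 316 - 4P, supply Qs = 3P - 196.
Setting them equal: 316 - 4P = 3P - 196 → 512 = 7P, so P = 512/7 ≈ 73.1429 and Q = 164/7 ≈ 23.4286.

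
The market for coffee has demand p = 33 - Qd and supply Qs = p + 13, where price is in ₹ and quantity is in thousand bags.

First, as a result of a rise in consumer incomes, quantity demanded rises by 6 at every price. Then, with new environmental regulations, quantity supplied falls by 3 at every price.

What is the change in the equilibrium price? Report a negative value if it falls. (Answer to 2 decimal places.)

Before the shock: 33 - p = p + 13 ⇒ 20 = 2p ⇒ p = 10, Q = 23.
With the change applied: demand Qd = 39 - p, supply Qs = p + 10.
New equilibrium: 39 - p = p + 10 ⇒ 29 = 2p ⇒ p = 14.5, Q = 24.5.
Δp = 14.5 − 10 = +4.50.

+4.50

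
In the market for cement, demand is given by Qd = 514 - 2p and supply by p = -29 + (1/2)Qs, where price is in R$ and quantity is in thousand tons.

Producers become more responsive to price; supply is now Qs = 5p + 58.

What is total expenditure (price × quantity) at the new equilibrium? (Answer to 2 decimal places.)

24996.24

Solve the original market: 514 - 2p = 2p + 58, hence p = 114 and Q = 286.
The shock moves the curves to Qd = 514 - 2p and Qs = 5p + 58.
New equilibrium: 514 - 2p = 5p + 58 ⇒ 456 = 7p ⇒ p = 456/7 ≈ 65.1429, Q = 2686/7 ≈ 383.7143.
New expenditure = 65.1429 × 383.7143 = 24996.24.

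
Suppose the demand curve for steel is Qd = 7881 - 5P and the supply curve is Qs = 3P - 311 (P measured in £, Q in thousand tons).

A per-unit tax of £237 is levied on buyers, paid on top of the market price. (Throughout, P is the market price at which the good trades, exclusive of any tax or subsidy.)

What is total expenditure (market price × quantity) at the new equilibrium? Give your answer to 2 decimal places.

2029073.92

Initially, 7881 - 5P = 3P - 311, so 8192 = 8P and P = 1024, Q = 2761.
Since buyers pay the price plus the tax, the effective demand curve becomes Qd = 6696 - 5P.
New equilibrium: 6696 - 5P = 3P - 311 ⇒ 7007 = 8P ⇒ P = 875.875, Q = 2316.625.
New expenditure = 875.875 × 2316.625 = 2029073.92.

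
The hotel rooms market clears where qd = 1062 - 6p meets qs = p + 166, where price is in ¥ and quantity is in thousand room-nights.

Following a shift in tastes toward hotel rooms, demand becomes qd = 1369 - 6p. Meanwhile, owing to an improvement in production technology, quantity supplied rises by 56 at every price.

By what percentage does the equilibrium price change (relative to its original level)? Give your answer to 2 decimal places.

Initially, 1062 - 6p = p + 166, so 896 = 7p and p = 128, q = 294.
The shock moves the curves to qd = 1369 - 6p and qs = p + 222.
New equilibrium: 1369 - 6p = p + 222 ⇒ 1147 = 7p ⇒ p = 1147/7 ≈ 163.8571, q = 2701/7 ≈ 385.8571.
%Δp = (163.8571 − 128) / 128 × 100 = +28.01%.

+28.01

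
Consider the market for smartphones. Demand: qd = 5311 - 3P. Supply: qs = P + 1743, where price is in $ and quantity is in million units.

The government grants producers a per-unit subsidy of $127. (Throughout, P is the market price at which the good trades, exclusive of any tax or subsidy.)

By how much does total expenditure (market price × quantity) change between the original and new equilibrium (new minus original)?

Initially, 5311 - 3P = P + 1743, so 3568 = 4P and P = 892, q = 2635.
Since sellers receive the price plus the subsidy, the effective supply curve becomes qs = P + 1870.
New equilibrium: 5311 - 3P = P + 1870 ⇒ 3441 = 4P ⇒ P = 860.25, q = 2730.25.
Expenditure moves from 892×2635 = 2350420 to 860.25×2730.25 = 2348697.5625; change = -1722.4375.

-1722.4375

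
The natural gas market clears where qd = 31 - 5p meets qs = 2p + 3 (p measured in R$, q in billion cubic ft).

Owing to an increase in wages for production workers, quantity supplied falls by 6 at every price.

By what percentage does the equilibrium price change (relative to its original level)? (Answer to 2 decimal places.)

+21.43

Solve the original market: 31 - 5p = 2p + 3, hence p = 4 and q = 11.
The new curves are qd = 31 - 5p (demand) and qs = 2p - 3 (supply).
Clearing the new market: 31 - 5p = 2p - 3, so p = 34/7 ≈ 4.8571 and q = 47/7 ≈ 6.7143.
%Δp = (4.8571 − 4) / 4 × 100 = +21.43%.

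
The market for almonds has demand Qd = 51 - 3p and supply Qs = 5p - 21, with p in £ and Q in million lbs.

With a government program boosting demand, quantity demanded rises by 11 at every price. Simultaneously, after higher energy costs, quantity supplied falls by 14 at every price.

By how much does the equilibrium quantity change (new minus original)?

Initially, 51 - 3p = 5p - 21, so 72 = 8p and p = 9, Q = 24.
The new curves are Qd = 62 - 3p (demand) and Qs = 5p - 35 (supply).
Setting them equal: 62 - 3p = 5p - 35 → 97 = 8p, so p = 12.125 and Q = 25.625.
ΔQ = 25.625 − 24 = +1.625.

+1.625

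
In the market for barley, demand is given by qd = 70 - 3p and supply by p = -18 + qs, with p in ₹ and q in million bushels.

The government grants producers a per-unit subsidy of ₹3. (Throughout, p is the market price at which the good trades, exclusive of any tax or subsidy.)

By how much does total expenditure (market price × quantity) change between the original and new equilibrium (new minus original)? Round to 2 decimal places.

+4.31

Before the shock: 70 - 3p = p + 18 ⇒ 52 = 4p ⇒ p = 13, q = 31.
Since sellers receive the price plus the subsidy, the effective supply curve becomes qs = p + 21.
Equate the new curves: 70 - 3p = p + 21, giving 49 = 4p, p = 12.25, q = 33.25.
Expenditure moves from 13×31 = 403 to 12.25×33.25 = 407.3125; change = +4.31.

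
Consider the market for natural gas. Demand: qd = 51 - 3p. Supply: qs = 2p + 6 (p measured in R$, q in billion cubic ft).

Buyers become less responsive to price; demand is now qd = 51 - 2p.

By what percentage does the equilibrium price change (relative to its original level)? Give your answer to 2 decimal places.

Original equilibrium: 51 - 3p = 2p + 6 gives 45 = 5p, so p = 9 and q = 24.
The shock moves the curves to qd = 51 - 2p and qs = 2p + 6.
New equilibrium: 51 - 2p = 2p + 6 ⇒ 45 = 4p ⇒ p = 11.25, q = 28.5.
%Δp = (11.25 − 9) / 9 × 100 = +25.00%.

+25.00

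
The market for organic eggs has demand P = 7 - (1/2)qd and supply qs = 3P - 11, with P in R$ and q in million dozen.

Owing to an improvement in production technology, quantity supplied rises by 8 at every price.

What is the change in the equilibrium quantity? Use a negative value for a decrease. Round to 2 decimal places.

Solve the original market: 14 - 2P = 3P - 11, hence P = 5 and q = 4.
The shock moves the curves to qd = 14 - 2P and qs = 3P - 3.
Equate the new curves: 14 - 2P = 3P - 3, giving 17 = 5P, P = 3.4, q = 7.2.
Δq = 7.2 − 4 = +3.20.

+3.20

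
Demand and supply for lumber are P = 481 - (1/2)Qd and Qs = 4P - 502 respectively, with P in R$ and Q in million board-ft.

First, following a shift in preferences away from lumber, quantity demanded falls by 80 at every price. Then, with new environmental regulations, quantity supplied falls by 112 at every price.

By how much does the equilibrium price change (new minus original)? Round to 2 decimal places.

Before the shock: 962 - 2P = 4P - 502 ⇒ 1464 = 6P ⇒ P = 244, Q = 474.
The new curves are Qd = 882 - 2P (demand) and Qs = 4P - 614 (supply).
New equilibrium: 882 - 2P = 4P - 614 ⇒ 1496 = 6P ⇒ P = 748/3 ≈ 249.3333, Q = 1150/3 ≈ 383.3333.
ΔP = 249.3333 − 244 = +5.33.

+5.33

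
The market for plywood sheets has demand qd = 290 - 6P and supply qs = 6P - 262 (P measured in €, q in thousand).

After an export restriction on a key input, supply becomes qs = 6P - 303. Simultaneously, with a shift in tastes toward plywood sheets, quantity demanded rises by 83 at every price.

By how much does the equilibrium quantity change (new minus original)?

+21

Original equilibrium: 290 - 6P = 6P - 262 gives 552 = 12P, so P = 46 and q = 14.
With the change applied: demand qd = 373 - 6P, supply qs = 6P - 303.
Equate the new curves: 373 - 6P = 6P - 303, giving 676 = 12P, P = 169/3 ≈ 56.3333, q = 35.
Δq = 35 − 14 = +21.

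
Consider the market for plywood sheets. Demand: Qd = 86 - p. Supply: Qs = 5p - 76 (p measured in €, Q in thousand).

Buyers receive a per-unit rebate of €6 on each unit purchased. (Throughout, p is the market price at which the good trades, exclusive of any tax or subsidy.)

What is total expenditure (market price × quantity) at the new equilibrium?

1792

Initially, 86 - p = 5p - 76, so 162 = 6p and p = 27, Q = 59.
Since buyers' out-of-pocket price is the market price minus the rebate, the effective demand curve becomes Qd = 92 - p.
New equilibrium: 92 - p = 5p - 76 ⇒ 168 = 6p ⇒ p = 28, Q = 64.
New expenditure = 28 × 64 = 1792.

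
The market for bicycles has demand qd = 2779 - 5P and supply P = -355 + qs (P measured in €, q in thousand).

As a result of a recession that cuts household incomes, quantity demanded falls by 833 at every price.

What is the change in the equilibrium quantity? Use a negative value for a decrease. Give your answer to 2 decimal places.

Before the shock: 2779 - 5P = P + 355 ⇒ 2424 = 6P ⇒ P = 404, q = 759.
With the change applied: demand qd = 1946 - 5P, supply qs = P + 355.
Equate the new curves: 1946 - 5P = P + 355, giving 1591 = 6P, P = 1591/6 ≈ 265.1667, q = 3721/6 ≈ 620.1667.
Δq = 620.1667 − 759 = -138.83.

-138.83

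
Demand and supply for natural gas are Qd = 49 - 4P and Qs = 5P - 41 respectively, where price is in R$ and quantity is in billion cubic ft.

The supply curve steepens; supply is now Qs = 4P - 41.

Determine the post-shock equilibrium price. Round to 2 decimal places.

Before the shock: 49 - 4P = 5P - 41 ⇒ 90 = 9P ⇒ P = 10, Q = 9.
After the shift, demand is Qd = 49 - 4P and supply is Qs = 4P - 41.
New equilibrium: 49 - 4P = 4P - 41 ⇒ 90 = 8P ⇒ P = 11.25, Q = 4.

11.25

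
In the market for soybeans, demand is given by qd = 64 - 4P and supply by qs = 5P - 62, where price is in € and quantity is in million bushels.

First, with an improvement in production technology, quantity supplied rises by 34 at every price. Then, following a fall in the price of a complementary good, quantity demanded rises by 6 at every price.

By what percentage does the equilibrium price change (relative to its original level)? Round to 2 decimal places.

Original equilibrium: 64 - 4P = 5P - 62 gives 126 = 9P, so P = 14 and q = 8.
The new curves are qd = 70 - 4P (demand) and qs = 5P - 28 (supply).
Setting them equal: 70 - 4P = 5P - 28 → 98 = 9P, so P = 98/9 ≈ 10.8889 and q = 238/9 ≈ 26.4444.
%ΔP = (10.8889 − 14) / 14 × 100 = -22.22%.

-22.22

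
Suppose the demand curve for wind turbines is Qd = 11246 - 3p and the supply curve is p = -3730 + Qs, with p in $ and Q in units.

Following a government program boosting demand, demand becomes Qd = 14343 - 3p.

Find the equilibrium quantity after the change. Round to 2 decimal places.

Original equilibrium: 11246 - 3p = p + 3730 gives 7516 = 4p, so p = 1879 and Q = 5609.
With the change applied: demand Qd = 14343 - 3p, supply Qs = p + 3730.
Equate the new curves: 14343 - 3p = p + 3730, giving 10613 = 4p, p = 2653.25, Q = 6383.25.

6383.25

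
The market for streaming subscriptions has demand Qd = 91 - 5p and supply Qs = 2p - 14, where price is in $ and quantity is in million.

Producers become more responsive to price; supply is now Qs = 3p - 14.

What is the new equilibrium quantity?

25.375

Original equilibrium: 91 - 5p = 2p - 14 gives 105 = 7p, so p = 15 and Q = 16.
After the shift, demand is Qd = 91 - 5p and supply is Qs = 3p - 14.
Setting them equal: 91 - 5p = 3p - 14 → 105 = 8p, so p = 13.125 and Q = 25.375.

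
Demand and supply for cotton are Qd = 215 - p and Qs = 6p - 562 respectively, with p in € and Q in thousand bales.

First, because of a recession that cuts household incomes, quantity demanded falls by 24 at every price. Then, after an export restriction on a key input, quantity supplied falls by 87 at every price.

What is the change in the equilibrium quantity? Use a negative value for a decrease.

-33

Initially, 215 - p = 6p - 562, so 777 = 7p and p = 111, Q = 104.
With the change applied: demand Qd = 191 - p, supply Qs = 6p - 649.
New equilibrium: 191 - p = 6p - 649 ⇒ 840 = 7p ⇒ p = 120, Q = 71.
ΔQ = 71 − 104 = -33.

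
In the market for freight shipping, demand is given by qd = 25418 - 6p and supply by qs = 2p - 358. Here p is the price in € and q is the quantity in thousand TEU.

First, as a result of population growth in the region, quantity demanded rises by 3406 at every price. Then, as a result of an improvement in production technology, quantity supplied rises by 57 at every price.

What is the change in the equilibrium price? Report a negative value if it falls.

Solve the original market: 25418 - 6p = 2p - 358, hence p = 3222 and q = 6086.
With the change applied: demand qd = 28824 - 6p, supply qs = 2p - 301.
New equilibrium: 28824 - 6p = 2p - 301 ⇒ 29125 = 8p ⇒ p = 3640.625, q = 6980.25.
Δp = 3640.625 − 3222 = +418.625.

+418.625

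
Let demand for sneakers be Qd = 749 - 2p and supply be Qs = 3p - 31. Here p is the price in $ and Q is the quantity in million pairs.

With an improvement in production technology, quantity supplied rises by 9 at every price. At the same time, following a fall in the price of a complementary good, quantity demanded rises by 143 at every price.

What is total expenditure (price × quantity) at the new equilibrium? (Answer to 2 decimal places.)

Original equilibrium: 749 - 2p = 3p - 31 gives 780 = 5p, so p = 156 and Q = 437.
With the change applied: demand Qd = 892 - 2p, supply Qs = 3p - 22.
Setting them equal: 892 - 2p = 3p - 22 → 914 = 5p, so p = 182.8 and Q = 526.4.
New expenditure = 182.8 × 526.4 = 96225.92.

96225.92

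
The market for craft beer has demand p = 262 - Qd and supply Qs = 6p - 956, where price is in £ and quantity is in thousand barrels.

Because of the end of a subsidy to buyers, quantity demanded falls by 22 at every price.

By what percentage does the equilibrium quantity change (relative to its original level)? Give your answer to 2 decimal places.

Solve the original market: 262 - p = 6p - 956, hence p = 174 and Q = 88.
The shock moves the curves to Qd = 240 - p and Qs = 6p - 956.
New equilibrium: 240 - p = 6p - 956 ⇒ 1196 = 7p ⇒ p = 1196/7 ≈ 170.8571, Q = 484/7 ≈ 69.1429.
%ΔQ = (69.1429 − 88) / 88 × 100 = -21.43%.

-21.43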